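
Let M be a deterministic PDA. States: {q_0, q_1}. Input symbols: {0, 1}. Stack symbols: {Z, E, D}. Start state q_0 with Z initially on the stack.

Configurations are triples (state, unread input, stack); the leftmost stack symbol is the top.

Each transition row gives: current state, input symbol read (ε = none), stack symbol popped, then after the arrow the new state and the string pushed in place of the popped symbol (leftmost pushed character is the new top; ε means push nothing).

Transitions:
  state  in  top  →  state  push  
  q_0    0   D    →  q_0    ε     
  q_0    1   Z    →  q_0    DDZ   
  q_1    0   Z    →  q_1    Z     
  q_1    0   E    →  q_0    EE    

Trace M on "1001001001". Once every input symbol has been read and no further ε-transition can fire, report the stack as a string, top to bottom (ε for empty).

DDZ

(q_0, 1001001001, Z)
  read 1, top Z: go to q_0, push DDZ → (q_0, 001001001, DDZ)
  read 0, top D: go to q_0, push ε → (q_0, 01001001, DZ)
  read 0, top D: go to q_0, push ε → (q_0, 1001001, Z)
  read 1, top Z: go to q_0, push DDZ → (q_0, 001001, DDZ)
  read 0, top D: go to q_0, push ε → (q_0, 01001, DZ)
  read 0, top D: go to q_0, push ε → (q_0, 1001, Z)
  read 1, top Z: go to q_0, push DDZ → (q_0, 001, DDZ)
  read 0, top D: go to q_0, push ε → (q_0, 01, DZ)
  read 0, top D: go to q_0, push ε → (q_0, 1, Z)
  read 1, top Z: go to q_0, push DDZ → (q_0, ε, DDZ)
All input consumed in state q_0 with stack DDZ.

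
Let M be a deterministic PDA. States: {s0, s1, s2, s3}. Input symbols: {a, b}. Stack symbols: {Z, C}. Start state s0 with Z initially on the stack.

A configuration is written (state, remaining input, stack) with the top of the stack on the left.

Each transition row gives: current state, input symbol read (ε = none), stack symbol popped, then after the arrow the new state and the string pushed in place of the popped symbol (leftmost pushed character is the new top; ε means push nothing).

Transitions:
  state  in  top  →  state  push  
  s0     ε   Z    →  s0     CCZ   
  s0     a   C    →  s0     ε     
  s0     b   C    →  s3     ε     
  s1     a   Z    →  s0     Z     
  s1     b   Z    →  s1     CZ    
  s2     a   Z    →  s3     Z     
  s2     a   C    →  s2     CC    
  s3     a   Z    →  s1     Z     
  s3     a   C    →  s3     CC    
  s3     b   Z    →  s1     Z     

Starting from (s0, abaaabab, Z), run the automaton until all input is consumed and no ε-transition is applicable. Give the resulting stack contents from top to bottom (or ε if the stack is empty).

CZ

(s0, abaaabab, Z)
  ε-move, top Z: go to s0, push CCZ → (s0, abaaabab, CCZ)
  read a, top C: go to s0, push ε → (s0, baaabab, CZ)
  read b, top C: go to s3, push ε → (s3, aaabab, Z)
  read a, top Z: go to s1, push Z → (s1, aabab, Z)
  read a, top Z: go to s0, push Z → (s0, abab, Z)
  ε-move, top Z: go to s0, push CCZ → (s0, abab, CCZ)
  read a, top C: go to s0, push ε → (s0, bab, CZ)
  read b, top C: go to s3, push ε → (s3, ab, Z)
  read a, top Z: go to s1, push Z → (s1, b, Z)
  read b, top Z: go to s1, push CZ → (s1, ε, CZ)
All input consumed in state s1 with stack CZ.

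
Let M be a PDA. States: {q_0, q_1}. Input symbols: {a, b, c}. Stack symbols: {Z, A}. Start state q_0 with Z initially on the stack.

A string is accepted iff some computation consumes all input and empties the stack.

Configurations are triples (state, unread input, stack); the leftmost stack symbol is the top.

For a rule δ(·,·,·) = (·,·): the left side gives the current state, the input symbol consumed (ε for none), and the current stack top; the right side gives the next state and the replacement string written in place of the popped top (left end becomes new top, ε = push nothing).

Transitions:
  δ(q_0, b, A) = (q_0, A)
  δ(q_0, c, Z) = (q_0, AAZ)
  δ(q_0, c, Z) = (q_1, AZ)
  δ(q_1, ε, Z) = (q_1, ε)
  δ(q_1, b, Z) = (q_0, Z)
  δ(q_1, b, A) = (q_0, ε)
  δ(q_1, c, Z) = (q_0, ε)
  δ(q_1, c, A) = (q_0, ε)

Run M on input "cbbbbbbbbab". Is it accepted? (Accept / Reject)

Reject

No computation consumes all input and empties the stack.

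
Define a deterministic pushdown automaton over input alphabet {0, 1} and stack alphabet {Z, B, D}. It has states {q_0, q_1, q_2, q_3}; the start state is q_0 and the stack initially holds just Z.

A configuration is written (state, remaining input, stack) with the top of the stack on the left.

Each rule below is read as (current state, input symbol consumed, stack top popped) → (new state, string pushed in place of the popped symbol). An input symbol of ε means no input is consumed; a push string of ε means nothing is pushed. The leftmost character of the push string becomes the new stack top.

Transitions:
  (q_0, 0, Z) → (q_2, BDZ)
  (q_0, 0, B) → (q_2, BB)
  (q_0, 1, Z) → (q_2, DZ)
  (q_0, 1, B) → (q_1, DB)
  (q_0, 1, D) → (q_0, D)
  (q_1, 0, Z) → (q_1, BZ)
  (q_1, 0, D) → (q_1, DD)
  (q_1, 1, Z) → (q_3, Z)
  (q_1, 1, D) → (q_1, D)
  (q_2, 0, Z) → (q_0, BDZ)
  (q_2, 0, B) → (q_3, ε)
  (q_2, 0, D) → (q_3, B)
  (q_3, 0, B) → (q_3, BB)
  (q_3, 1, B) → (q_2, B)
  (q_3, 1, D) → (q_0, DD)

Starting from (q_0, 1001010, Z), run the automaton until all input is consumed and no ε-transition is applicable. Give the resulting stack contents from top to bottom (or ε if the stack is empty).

(q_0, 1001010, Z) ⊢ (q_2, 001010, DZ) ⊢ (q_3, 01010, BZ) ⊢ (q_3, 1010, BBZ) ⊢ (q_2, 010, BBZ) ⊢ (q_3, 10, BZ) ⊢ (q_2, 0, BZ) ⊢ (q_3, ε, Z)
All input consumed in state q_3 with stack Z.

Z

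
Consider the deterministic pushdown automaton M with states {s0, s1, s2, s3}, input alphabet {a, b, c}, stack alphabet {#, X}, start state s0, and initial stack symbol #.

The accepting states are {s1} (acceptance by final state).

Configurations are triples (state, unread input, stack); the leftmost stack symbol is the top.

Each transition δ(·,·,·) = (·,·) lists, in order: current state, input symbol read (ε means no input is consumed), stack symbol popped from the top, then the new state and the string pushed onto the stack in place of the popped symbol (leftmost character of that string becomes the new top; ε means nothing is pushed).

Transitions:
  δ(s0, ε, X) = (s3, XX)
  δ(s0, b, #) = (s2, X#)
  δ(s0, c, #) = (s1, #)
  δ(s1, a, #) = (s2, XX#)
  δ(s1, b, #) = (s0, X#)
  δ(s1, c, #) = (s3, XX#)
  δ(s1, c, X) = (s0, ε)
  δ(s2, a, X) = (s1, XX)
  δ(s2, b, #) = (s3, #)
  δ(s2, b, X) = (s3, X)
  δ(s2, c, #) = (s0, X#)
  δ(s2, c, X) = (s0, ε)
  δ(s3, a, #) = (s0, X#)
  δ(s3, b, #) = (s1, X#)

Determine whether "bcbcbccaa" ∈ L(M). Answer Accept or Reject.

(s0, bcbcbccaa, #) ⊢ (s2, cbcbccaa, X#) ⊢ (s0, bcbccaa, #) ⊢ (s2, cbccaa, X#) ⊢ (s0, bccaa, #) ⊢ (s2, ccaa, X#) ⊢ (s0, caa, #) ⊢ (s1, aa, #) ⊢ (s2, a, XX#) ⊢ (s1, ε, XXX#)
All input consumed; state s1 ∈ F.

Accept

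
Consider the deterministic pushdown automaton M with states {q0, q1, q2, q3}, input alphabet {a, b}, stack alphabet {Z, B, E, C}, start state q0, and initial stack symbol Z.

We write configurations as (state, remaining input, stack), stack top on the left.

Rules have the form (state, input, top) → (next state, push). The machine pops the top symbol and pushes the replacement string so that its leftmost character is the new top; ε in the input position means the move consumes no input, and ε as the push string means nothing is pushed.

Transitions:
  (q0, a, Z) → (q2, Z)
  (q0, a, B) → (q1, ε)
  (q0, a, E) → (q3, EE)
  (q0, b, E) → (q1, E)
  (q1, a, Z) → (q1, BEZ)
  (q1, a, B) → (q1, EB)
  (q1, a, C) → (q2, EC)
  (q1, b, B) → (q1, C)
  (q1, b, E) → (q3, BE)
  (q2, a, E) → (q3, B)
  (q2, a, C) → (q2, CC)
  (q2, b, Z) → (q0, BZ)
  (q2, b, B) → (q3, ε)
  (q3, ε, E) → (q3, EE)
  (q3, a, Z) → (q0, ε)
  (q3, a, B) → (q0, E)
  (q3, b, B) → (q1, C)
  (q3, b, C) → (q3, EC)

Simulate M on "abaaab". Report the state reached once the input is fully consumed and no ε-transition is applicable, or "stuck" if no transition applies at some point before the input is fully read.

(q0, abaaab, Z)
  read a, top Z: go to q2, push Z → (q2, baaab, Z)
  read b, top Z: go to q0, push BZ → (q0, aaab, BZ)
  read a, top B: go to q1, push ε → (q1, aab, Z)
  read a, top Z: go to q1, push BEZ → (q1, ab, BEZ)
  read a, top B: go to q1, push EB → (q1, b, EBEZ)
  read b, top E: go to q3, push BE → (q3, ε, BEBEZ)
All input consumed; M is in state q3.

q3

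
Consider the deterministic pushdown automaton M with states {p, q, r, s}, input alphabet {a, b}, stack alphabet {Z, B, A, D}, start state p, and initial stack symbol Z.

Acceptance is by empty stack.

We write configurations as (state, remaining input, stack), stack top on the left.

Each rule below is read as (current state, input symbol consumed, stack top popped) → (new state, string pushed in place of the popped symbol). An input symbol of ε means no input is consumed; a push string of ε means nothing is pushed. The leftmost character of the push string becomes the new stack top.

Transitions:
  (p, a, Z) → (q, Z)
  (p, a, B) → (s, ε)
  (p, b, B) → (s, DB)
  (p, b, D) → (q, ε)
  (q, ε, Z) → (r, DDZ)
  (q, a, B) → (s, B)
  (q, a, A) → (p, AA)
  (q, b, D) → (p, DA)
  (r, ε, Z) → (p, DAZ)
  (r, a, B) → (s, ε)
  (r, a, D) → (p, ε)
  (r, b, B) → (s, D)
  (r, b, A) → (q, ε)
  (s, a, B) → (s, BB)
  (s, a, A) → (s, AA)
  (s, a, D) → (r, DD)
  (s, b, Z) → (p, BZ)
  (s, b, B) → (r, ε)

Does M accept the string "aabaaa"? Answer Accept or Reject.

Reject

(p, aabaaa, Z) ⊢ (q, abaaa, Z) ⊢ (r, abaaa, DDZ) ⊢ (p, baaa, DZ) ⊢ (q, aaa, Z) ⊢ (r, aaa, DDZ) ⊢ (p, aa, DZ)
No transition applies at (p, aa, DZ); input not fully consumed.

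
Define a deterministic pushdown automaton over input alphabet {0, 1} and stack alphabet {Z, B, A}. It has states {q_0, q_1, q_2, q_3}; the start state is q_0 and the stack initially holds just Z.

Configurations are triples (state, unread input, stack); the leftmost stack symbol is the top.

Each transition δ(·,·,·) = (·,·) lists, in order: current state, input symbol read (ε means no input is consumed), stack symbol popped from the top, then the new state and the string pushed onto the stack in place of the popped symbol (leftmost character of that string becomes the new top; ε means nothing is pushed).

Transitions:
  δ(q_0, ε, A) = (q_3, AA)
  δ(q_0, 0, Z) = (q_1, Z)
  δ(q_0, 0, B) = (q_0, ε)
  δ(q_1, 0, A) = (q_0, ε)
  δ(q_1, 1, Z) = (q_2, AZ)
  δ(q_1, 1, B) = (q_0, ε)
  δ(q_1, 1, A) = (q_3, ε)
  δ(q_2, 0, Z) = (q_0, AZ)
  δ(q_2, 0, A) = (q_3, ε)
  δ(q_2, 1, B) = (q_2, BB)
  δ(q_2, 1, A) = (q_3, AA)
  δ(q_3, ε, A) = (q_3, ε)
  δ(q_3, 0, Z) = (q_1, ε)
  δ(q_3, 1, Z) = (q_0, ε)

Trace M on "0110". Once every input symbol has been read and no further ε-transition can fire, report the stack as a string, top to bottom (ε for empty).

ε

(q_0, 0110, Z) ⊢ (q_1, 110, Z) ⊢ (q_2, 10, AZ) ⊢ (q_3, 0, AAZ) ⊢ (q_3, 0, AZ) ⊢ (q_3, 0, Z) ⊢ (q_1, ε, ε)
All input consumed in state q_1 with stack ε.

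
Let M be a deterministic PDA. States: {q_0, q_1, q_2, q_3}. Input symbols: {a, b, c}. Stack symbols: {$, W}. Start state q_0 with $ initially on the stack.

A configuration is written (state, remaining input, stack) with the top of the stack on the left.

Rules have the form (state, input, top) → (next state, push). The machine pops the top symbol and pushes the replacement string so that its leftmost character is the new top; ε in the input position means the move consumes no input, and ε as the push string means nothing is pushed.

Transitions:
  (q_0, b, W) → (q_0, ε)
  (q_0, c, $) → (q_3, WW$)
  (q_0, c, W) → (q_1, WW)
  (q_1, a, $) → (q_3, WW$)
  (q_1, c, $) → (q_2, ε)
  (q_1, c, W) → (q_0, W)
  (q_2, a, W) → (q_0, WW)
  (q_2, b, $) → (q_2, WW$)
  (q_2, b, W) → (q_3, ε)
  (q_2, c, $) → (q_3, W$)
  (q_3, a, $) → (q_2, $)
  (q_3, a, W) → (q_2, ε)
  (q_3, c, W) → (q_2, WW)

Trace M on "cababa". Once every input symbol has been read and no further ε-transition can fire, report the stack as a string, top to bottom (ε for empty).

(q_0, cababa, $)
  read c, top $: go to q_3, push WW$ → (q_3, ababa, WW$)
  read a, top W: go to q_2, push ε → (q_2, baba, W$)
  read b, top W: go to q_3, push ε → (q_3, aba, $)
  read a, top $: go to q_2, push $ → (q_2, ba, $)
  read b, top $: go to q_2, push WW$ → (q_2, a, WW$)
  read a, top W: go to q_0, push WW → (q_0, ε, WWW$)
All input consumed in state q_0 with stack WWW$.

WWW$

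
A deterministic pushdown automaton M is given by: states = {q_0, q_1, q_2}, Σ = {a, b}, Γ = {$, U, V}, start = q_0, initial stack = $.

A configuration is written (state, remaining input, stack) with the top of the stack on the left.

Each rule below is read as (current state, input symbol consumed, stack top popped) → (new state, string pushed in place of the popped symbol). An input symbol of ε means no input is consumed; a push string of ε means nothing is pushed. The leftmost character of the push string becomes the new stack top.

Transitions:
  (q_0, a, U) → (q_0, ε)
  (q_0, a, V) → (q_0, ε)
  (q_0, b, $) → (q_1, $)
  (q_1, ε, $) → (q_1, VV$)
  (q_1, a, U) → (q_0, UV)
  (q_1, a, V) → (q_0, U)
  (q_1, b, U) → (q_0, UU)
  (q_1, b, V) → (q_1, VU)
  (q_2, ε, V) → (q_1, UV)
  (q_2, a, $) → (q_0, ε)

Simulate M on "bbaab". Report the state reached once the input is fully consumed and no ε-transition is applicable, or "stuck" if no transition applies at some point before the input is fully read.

(q_0, bbaab, $) ⊢ (q_1, baab, $) ⊢ (q_1, baab, VV$) ⊢ (q_1, aab, VUV$) ⊢ (q_0, ab, UUV$) ⊢ (q_0, b, UV$)
No transition for (q_0, b, top U); M blocks with input b remaining.

stuck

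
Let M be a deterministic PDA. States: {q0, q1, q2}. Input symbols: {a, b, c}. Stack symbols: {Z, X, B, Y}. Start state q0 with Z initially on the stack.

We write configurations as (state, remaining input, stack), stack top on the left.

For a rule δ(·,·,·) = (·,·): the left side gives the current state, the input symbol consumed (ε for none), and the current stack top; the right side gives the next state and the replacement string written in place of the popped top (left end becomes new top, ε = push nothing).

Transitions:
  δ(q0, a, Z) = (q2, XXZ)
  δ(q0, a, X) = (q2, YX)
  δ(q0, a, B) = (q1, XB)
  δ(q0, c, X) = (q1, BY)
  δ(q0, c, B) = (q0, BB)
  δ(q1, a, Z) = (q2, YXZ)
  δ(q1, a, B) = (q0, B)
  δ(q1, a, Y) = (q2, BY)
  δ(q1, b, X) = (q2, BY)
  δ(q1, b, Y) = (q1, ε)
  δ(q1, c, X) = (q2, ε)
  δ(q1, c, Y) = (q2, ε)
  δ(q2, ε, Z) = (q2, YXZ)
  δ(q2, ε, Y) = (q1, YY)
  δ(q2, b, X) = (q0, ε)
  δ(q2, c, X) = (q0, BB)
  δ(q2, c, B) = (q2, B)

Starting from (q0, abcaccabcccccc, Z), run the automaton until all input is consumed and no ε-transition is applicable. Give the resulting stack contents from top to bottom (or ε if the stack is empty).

BYBBBYZ

(q0, abcaccabcccccc, Z) ⊢ (q2, bcaccabcccccc, XXZ) ⊢ (q0, caccabcccccc, XZ) ⊢ (q1, accabcccccc, BYZ) ⊢ (q0, ccabcccccc, BYZ) ⊢ (q0, cabcccccc, BBYZ) ⊢ (q0, abcccccc, BBBYZ) ⊢ (q1, bcccccc, XBBBYZ) ⊢ (q2, cccccc, BYBBBYZ) ⊢ (q2, ccccc, BYBBBYZ) ⊢ (q2, cccc, BYBBBYZ) ⊢ (q2, ccc, BYBBBYZ) ⊢ (q2, cc, BYBBBYZ) ⊢ (q2, c, BYBBBYZ) ⊢ (q2, ε, BYBBBYZ)
All input consumed in state q2 with stack BYBBBYZ.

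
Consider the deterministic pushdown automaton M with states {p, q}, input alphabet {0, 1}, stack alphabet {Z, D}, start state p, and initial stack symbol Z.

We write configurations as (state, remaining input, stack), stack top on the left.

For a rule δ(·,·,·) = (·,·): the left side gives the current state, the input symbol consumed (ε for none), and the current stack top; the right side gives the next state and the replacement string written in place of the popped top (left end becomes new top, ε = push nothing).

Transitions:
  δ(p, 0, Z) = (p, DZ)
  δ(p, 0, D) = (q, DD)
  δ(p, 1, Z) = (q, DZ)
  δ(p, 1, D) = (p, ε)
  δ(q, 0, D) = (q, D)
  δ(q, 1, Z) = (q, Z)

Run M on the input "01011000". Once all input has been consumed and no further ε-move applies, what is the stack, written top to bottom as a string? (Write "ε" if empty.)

DZ

(p, 01011000, Z)
  read 0, top Z: go to p, push DZ → (p, 1011000, DZ)
  read 1, top D: go to p, push ε → (p, 011000, Z)
  read 0, top Z: go to p, push DZ → (p, 11000, DZ)
  read 1, top D: go to p, push ε → (p, 1000, Z)
  read 1, top Z: go to q, push DZ → (q, 000, DZ)
  read 0, top D: go to q, push D → (q, 00, DZ)
  read 0, top D: go to q, push D → (q, 0, DZ)
  read 0, top D: go to q, push D → (q, ε, DZ)
All input consumed in state q with stack DZ.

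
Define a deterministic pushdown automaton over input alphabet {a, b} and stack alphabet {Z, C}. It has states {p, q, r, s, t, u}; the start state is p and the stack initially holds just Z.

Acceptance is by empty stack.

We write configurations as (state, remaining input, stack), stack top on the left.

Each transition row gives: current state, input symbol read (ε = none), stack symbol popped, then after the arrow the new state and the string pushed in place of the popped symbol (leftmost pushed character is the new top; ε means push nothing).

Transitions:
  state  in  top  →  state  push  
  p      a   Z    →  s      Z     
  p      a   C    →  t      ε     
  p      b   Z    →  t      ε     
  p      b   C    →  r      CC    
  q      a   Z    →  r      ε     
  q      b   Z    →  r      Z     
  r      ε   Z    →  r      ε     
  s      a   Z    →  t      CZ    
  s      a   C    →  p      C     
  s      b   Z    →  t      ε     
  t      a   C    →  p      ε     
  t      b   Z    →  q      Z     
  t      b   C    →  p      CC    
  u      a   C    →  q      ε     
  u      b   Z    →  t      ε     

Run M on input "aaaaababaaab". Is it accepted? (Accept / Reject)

(p, aaaaababaaab, Z)
  read a, top Z: go to s, push Z → (s, aaaababaaab, Z)
  read a, top Z: go to t, push CZ → (t, aaababaaab, CZ)
  read a, top C: go to p, push ε → (p, aababaaab, Z)
  read a, top Z: go to s, push Z → (s, ababaaab, Z)
  read a, top Z: go to t, push CZ → (t, babaaab, CZ)
  read b, top C: go to p, push CC → (p, abaaab, CCZ)
  read a, top C: go to t, push ε → (t, baaab, CZ)
  read b, top C: go to p, push CC → (p, aaab, CCZ)
  read a, top C: go to t, push ε → (t, aab, CZ)
  read a, top C: go to p, push ε → (p, ab, Z)
  read a, top Z: go to s, push Z → (s, b, Z)
  read b, top Z: go to t, push ε → (t, ε, ε)
All input consumed and the stack is empty.

Accept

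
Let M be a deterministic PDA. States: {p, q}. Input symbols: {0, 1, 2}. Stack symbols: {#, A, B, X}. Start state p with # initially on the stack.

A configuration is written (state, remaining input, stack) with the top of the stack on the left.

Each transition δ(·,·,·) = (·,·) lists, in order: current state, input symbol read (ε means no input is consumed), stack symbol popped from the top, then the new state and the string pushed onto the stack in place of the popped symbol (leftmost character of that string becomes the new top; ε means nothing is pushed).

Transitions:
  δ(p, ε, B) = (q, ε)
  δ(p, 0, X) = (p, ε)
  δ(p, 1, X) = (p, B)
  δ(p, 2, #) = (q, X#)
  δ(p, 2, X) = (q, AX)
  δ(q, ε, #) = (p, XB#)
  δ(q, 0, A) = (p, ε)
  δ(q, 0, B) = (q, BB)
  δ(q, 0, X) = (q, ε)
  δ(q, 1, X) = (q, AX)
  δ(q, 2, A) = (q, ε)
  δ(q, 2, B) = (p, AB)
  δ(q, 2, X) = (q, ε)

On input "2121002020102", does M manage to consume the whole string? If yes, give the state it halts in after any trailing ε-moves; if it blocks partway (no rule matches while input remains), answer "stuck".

(p, 2121002020102, #)
  read 2, top #: go to q, push X# → (q, 121002020102, X#)
  read 1, top X: go to q, push AX → (q, 21002020102, AX#)
  read 2, top A: go to q, push ε → (q, 1002020102, X#)
  read 1, top X: go to q, push AX → (q, 002020102, AX#)
  read 0, top A: go to p, push ε → (p, 02020102, X#)
  read 0, top X: go to p, push ε → (p, 2020102, #)
  read 2, top #: go to q, push X# → (q, 020102, X#)
  read 0, top X: go to q, push ε → (q, 20102, #)
  ε-move, top #: go to p, push XB# → (p, 20102, XB#)
  read 2, top X: go to q, push AX → (q, 0102, AXB#)
  read 0, top A: go to p, push ε → (p, 102, XB#)
  read 1, top X: go to p, push B → (p, 02, BB#)
  ε-move, top B: go to q, push ε → (q, 02, B#)
  read 0, top B: go to q, push BB → (q, 2, BB#)
  read 2, top B: go to p, push AB → (p, ε, ABB#)
All input consumed; M is in state p.

p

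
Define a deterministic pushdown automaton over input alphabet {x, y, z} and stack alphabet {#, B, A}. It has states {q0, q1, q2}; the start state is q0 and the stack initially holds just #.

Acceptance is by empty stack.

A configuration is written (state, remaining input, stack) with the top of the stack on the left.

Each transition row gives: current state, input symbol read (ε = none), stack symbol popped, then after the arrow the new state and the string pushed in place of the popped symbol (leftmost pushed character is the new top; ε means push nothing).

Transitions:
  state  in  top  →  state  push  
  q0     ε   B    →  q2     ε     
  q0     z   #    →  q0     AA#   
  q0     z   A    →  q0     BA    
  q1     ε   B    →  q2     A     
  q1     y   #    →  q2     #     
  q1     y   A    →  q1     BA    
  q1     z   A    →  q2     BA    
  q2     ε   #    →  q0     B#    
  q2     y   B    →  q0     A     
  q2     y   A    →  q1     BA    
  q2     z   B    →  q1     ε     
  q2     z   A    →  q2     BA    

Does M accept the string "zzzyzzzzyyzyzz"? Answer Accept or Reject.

(q0, zzzyzzzzyyzyzz, #)
  read z, top #: go to q0, push AA# → (q0, zzyzzzzyyzyzz, AA#)
  read z, top A: go to q0, push BA → (q0, zyzzzzyyzyzz, BAA#)
  ε-move, top B: go to q2, push ε → (q2, zyzzzzyyzyzz, AA#)
  read z, top A: go to q2, push BA → (q2, yzzzzyyzyzz, BAA#)
  read y, top B: go to q0, push A → (q0, zzzzyyzyzz, AAA#)
  read z, top A: go to q0, push BA → (q0, zzzyyzyzz, BAAA#)
  ε-move, top B: go to q2, push ε → (q2, zzzyyzyzz, AAA#)
  read z, top A: go to q2, push BA → (q2, zzyyzyzz, BAAA#)
  read z, top B: go to q1, push ε → (q1, zyyzyzz, AAA#)
  read z, top A: go to q2, push BA → (q2, yyzyzz, BAAA#)
  read y, top B: go to q0, push A → (q0, yzyzz, AAAA#)
No transition applies at (q0, yzyzz, AAAA#); input not fully consumed.

Reject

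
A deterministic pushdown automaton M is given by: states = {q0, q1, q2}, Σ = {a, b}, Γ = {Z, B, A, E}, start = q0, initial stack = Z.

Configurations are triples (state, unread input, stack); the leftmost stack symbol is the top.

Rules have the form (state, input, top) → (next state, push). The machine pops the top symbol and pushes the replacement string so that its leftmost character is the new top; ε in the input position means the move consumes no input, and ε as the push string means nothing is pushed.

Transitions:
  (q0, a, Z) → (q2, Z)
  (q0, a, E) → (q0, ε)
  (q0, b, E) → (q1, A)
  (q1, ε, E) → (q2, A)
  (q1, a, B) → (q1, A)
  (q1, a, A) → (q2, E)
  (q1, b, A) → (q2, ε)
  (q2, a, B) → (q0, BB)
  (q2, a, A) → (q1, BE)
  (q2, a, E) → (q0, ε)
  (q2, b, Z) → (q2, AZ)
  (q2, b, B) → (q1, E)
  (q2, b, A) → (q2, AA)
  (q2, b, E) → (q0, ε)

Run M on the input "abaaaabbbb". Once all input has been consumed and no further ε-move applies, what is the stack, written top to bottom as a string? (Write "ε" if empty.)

AAZ

(q0, abaaaabbbb, Z)
  read a, top Z: go to q2, push Z → (q2, baaaabbbb, Z)
  read b, top Z: go to q2, push AZ → (q2, aaaabbbb, AZ)
  read a, top A: go to q1, push BE → (q1, aaabbbb, BEZ)
  read a, top B: go to q1, push A → (q1, aabbbb, AEZ)
  read a, top A: go to q2, push E → (q2, abbbb, EEZ)
  read a, top E: go to q0, push ε → (q0, bbbb, EZ)
  read b, top E: go to q1, push A → (q1, bbb, AZ)
  read b, top A: go to q2, push ε → (q2, bb, Z)
  read b, top Z: go to q2, push AZ → (q2, b, AZ)
  read b, top A: go to q2, push AA → (q2, ε, AAZ)
All input consumed in state q2 with stack AAZ.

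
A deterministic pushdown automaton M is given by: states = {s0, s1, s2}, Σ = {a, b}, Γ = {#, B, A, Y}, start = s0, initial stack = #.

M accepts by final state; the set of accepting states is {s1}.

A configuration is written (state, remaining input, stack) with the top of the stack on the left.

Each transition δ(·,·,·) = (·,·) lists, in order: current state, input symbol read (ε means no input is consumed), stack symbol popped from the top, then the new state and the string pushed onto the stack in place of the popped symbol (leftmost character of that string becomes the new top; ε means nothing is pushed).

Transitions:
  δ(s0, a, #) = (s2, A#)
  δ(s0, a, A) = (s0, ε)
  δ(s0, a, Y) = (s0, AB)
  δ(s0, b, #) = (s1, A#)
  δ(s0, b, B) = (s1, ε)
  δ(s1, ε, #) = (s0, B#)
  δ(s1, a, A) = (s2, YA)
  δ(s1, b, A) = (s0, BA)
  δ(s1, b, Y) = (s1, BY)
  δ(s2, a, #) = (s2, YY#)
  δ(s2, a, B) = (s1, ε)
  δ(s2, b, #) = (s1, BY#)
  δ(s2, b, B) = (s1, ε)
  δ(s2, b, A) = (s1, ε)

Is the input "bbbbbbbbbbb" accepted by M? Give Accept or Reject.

(s0, bbbbbbbbbbb, #) ⊢ (s1, bbbbbbbbbb, A#) ⊢ (s0, bbbbbbbbb, BA#) ⊢ (s1, bbbbbbbb, A#) ⊢ (s0, bbbbbbb, BA#) ⊢ (s1, bbbbbb, A#) ⊢ (s0, bbbbb, BA#) ⊢ (s1, bbbb, A#) ⊢ (s0, bbb, BA#) ⊢ (s1, bb, A#) ⊢ (s0, b, BA#) ⊢ (s1, ε, A#)
All input consumed; state s1 ∈ F.

Accept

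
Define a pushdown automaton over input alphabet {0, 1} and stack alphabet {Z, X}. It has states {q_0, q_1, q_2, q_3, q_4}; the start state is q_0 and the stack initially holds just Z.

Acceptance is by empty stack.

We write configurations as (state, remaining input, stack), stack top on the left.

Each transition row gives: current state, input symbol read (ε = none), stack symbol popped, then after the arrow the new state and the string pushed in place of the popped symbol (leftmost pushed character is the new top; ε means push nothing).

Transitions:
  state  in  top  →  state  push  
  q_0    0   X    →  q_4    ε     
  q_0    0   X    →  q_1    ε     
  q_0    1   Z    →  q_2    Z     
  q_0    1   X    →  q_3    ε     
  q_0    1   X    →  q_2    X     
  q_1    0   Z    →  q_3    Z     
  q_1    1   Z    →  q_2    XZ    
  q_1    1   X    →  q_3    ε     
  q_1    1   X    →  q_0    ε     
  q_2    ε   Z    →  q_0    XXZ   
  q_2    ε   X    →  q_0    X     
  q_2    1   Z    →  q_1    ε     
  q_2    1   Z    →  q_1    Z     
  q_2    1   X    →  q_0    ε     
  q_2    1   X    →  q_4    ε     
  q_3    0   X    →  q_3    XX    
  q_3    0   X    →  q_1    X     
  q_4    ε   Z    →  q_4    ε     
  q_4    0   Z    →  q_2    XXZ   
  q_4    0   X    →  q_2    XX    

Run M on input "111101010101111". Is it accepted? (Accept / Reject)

Accept

One accepting computation: (q_0, 111101010101111, Z) ⊢ (q_2, 11101010101111, Z) ⊢ (q_1, 1101010101111, Z) ⊢ (q_2, 101010101111, XZ) ⊢ (q_4, 01010101111, Z) ⊢ (q_2, 1010101111, XXZ) ⊢ (q_4, 010101111, XZ) ⊢ (q_2, 10101111, XXZ) ⊢ (q_4, 0101111, XZ) ⊢ (q_2, 101111, XXZ) ⊢ (q_0, 01111, XZ) ⊢ (q_1, 1111, Z) ⊢ (q_2, 111, XZ) ⊢ (q_0, 11, Z) ⊢ (q_2, 1, Z) ⊢ (q_1, ε, ε)
All input consumed and the stack is empty.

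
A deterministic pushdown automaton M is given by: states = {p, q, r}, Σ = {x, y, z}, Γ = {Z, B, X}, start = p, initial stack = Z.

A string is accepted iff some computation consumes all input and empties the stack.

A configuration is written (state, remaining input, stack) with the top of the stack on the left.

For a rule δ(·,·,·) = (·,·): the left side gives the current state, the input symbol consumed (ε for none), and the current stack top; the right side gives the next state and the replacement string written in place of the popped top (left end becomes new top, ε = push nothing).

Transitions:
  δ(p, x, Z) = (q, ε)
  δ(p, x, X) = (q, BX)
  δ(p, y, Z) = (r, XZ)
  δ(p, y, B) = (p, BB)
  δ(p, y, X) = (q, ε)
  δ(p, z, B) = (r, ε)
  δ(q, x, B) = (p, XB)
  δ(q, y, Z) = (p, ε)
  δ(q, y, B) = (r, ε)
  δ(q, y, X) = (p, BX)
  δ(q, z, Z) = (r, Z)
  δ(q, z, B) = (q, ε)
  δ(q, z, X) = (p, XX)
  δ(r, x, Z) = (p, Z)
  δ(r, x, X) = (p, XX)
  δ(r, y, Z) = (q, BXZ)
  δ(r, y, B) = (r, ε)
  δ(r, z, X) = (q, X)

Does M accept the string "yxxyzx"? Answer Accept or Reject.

Reject

(p, yxxyzx, Z)
  read y, top Z: go to r, push XZ → (r, xxyzx, XZ)
  read x, top X: go to p, push XX → (p, xyzx, XXZ)
  read x, top X: go to q, push BX → (q, yzx, BXXZ)
  read y, top B: go to r, push ε → (r, zx, XXZ)
  read z, top X: go to q, push X → (q, x, XXZ)
No transition applies at (q, x, XXZ); input not fully consumed.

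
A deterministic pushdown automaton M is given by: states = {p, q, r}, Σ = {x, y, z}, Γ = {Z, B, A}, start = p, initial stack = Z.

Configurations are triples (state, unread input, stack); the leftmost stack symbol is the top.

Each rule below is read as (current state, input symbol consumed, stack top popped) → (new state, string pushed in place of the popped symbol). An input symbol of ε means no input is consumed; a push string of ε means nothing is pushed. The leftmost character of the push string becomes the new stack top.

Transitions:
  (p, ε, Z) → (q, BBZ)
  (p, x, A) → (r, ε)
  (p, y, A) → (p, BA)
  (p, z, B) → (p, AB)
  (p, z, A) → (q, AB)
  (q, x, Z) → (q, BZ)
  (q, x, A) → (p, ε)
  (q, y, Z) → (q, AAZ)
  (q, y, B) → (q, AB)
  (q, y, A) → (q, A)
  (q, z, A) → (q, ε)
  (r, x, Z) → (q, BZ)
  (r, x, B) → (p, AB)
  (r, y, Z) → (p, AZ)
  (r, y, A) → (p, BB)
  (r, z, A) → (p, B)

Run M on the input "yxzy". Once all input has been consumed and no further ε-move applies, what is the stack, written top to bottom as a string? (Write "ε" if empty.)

(p, yxzy, Z) ⊢ (q, yxzy, BBZ) ⊢ (q, xzy, ABBZ) ⊢ (p, zy, BBZ) ⊢ (p, y, ABBZ) ⊢ (p, ε, BABBZ)
All input consumed in state p with stack BABBZ.

BABBZ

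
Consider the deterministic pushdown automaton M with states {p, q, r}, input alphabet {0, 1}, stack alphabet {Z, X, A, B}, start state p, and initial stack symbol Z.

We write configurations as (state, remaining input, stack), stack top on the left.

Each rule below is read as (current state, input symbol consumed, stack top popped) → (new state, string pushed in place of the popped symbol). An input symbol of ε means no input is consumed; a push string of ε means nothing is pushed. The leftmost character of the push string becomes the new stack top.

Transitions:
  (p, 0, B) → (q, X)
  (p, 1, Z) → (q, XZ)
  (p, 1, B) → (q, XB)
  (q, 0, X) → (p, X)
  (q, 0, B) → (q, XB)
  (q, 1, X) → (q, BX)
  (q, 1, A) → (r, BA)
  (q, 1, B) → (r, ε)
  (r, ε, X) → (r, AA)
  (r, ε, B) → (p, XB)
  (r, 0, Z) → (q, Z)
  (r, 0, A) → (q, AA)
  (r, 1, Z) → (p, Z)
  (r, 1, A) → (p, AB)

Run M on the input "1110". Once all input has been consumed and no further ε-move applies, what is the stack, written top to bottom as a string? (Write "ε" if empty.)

(p, 1110, Z)
  read 1, top Z: go to q, push XZ → (q, 110, XZ)
  read 1, top X: go to q, push BX → (q, 10, BXZ)
  read 1, top B: go to r, push ε → (r, 0, XZ)
  ε-move, top X: go to r, push AA → (r, 0, AAZ)
  read 0, top A: go to q, push AA → (q, ε, AAAZ)
All input consumed in state q with stack AAAZ.

AAAZ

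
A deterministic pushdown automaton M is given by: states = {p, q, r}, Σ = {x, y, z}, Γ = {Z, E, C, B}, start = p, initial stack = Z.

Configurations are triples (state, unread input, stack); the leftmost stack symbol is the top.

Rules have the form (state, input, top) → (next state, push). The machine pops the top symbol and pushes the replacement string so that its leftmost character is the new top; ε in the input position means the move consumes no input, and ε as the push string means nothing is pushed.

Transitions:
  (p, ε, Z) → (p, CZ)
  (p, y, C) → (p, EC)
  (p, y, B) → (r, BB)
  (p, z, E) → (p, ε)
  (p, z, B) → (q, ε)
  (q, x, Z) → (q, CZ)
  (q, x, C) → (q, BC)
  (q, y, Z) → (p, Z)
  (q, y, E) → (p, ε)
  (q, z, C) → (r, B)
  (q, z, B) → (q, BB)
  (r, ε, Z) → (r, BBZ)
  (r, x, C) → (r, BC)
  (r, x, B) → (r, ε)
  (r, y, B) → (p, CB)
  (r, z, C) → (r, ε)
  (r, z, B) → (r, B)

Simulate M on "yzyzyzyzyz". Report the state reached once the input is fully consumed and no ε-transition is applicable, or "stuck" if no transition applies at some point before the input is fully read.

(p, yzyzyzyzyz, Z)
  ε-move, top Z: go to p, push CZ → (p, yzyzyzyzyz, CZ)
  read y, top C: go to p, push EC → (p, zyzyzyzyz, ECZ)
  read z, top E: go to p, push ε → (p, yzyzyzyz, CZ)
  read y, top C: go to p, push EC → (p, zyzyzyz, ECZ)
  read z, top E: go to p, push ε → (p, yzyzyz, CZ)
  read y, top C: go to p, push EC → (p, zyzyz, ECZ)
  read z, top E: go to p, push ε → (p, yzyz, CZ)
  read y, top C: go to p, push EC → (p, zyz, ECZ)
  read z, top E: go to p, push ε → (p, yz, CZ)
  read y, top C: go to p, push EC → (p, z, ECZ)
  read z, top E: go to p, push ε → (p, ε, CZ)
All input consumed; M is in state p.

p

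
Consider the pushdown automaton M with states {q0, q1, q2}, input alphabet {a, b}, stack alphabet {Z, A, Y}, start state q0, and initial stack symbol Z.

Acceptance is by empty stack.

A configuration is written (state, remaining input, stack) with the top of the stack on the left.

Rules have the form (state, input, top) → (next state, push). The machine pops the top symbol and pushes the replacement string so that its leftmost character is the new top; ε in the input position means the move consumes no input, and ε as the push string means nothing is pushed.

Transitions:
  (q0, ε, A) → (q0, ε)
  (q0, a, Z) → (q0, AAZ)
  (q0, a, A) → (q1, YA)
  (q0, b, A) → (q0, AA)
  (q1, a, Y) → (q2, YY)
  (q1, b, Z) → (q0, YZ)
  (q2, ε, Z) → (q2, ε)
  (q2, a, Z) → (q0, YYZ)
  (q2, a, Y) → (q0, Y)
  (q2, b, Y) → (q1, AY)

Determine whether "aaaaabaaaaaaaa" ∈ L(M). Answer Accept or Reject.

No computation consumes all input and empties the stack.

Reject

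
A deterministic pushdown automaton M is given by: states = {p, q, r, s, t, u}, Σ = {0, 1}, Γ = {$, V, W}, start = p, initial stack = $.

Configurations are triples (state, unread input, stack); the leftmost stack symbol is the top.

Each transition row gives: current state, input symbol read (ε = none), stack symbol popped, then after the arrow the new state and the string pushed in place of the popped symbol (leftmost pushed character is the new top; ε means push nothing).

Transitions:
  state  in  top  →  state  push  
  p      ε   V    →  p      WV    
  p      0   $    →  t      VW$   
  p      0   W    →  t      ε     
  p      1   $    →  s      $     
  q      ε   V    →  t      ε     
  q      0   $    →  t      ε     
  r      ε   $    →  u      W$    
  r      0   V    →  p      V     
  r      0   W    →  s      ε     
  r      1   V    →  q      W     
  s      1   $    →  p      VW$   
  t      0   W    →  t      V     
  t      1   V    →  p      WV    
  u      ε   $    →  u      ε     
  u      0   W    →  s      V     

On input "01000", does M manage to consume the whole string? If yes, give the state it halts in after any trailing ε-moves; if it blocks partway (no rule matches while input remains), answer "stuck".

(p, 01000, $) ⊢ (t, 1000, VW$) ⊢ (p, 000, WVW$) ⊢ (t, 00, VW$)
No transition for (t, 0, top V); M blocks with input 00 remaining.

stuck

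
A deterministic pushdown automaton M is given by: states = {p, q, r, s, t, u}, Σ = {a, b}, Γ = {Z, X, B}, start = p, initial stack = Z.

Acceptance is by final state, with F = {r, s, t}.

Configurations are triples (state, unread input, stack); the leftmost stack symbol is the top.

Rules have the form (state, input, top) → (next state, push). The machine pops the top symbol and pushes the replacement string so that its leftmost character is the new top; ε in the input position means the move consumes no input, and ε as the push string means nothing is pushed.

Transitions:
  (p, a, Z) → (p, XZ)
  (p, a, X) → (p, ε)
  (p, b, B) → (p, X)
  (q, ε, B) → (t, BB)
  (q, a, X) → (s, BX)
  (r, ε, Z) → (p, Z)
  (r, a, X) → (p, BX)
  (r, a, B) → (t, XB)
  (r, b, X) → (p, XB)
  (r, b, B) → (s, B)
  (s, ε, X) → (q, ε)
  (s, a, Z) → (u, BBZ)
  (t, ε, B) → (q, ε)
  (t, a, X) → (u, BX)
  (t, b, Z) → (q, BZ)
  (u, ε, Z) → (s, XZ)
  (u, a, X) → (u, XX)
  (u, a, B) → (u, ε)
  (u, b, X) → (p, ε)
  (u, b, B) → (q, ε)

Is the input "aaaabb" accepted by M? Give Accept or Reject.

Reject

(p, aaaabb, Z)
  read a, top Z: go to p, push XZ → (p, aaabb, XZ)
  read a, top X: go to p, push ε → (p, aabb, Z)
  read a, top Z: go to p, push XZ → (p, abb, XZ)
  read a, top X: go to p, push ε → (p, bb, Z)
No transition applies at (p, bb, Z); input not fully consumed.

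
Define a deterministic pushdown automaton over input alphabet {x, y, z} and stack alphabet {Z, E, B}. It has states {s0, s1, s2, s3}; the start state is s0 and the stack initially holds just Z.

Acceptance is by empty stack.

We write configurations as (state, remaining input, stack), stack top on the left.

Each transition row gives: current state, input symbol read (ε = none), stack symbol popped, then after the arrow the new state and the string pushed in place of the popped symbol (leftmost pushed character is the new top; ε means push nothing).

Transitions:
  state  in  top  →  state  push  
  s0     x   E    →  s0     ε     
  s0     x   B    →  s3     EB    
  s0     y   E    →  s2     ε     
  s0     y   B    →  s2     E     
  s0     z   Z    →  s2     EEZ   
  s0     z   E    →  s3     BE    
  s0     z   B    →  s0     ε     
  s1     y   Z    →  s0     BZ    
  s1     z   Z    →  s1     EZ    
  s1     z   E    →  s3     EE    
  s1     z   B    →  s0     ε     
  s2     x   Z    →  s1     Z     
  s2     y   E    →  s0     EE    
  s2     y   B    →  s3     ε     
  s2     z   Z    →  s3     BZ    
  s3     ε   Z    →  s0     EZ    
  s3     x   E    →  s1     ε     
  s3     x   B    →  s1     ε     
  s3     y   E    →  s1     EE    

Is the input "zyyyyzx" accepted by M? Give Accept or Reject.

Reject

(s0, zyyyyzx, Z)
  read z, top Z: go to s2, push EEZ → (s2, yyyyzx, EEZ)
  read y, top E: go to s0, push EE → (s0, yyyzx, EEEZ)
  read y, top E: go to s2, push ε → (s2, yyzx, EEZ)
  read y, top E: go to s0, push EE → (s0, yzx, EEEZ)
  read y, top E: go to s2, push ε → (s2, zx, EEZ)
No transition applies at (s2, zx, EEZ); input not fully consumed.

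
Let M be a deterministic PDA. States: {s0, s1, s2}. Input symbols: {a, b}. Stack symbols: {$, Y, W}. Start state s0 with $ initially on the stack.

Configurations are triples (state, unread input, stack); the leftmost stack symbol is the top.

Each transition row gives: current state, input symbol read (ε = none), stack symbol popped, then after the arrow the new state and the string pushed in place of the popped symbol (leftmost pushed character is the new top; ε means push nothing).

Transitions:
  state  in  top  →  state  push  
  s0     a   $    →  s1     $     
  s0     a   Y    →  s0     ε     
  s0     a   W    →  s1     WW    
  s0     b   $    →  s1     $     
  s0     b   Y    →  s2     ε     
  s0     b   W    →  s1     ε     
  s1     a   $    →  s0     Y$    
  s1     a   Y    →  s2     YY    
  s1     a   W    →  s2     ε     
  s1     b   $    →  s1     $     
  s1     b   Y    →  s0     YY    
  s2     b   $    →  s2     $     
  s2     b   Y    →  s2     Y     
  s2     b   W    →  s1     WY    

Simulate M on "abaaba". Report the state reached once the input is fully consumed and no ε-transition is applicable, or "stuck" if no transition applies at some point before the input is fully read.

(s0, abaaba, $) ⊢ (s1, baaba, $) ⊢ (s1, aaba, $) ⊢ (s0, aba, Y$) ⊢ (s0, ba, $) ⊢ (s1, a, $) ⊢ (s0, ε, Y$)
All input consumed; M is in state s0.

s0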